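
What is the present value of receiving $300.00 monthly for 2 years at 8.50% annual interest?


Present value of an ordinary annuity: PV = PMT × (1 − (1 + r)^(−n)) / r
Monthly rate r = 0.085/12 ≈ 0.00708333, n = 24
PV = $300.00 × (1 − (1 + 0.085/12)^(−24)) / (0.085/12)
PV = $300.00 × 21.999453
PV = $6,599.84

PV = PMT × (1-(1+r)^(-n))/r = $6,599.84


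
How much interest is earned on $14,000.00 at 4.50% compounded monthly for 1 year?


Compound interest earned = final amount − principal.
A = P(1 + r/n)^(nt) = $14,000.00 × (1 + 0.045/12)^(12 × 1) = $14,643.16
Interest = A − P = $14,643.16 − $14,000.00 = $643.16

Interest = A - P = $643.16


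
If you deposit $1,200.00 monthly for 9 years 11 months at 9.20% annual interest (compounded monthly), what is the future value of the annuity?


Future value of an ordinary annuity: FV = PMT × ((1 + r)^n − 1) / r
Monthly rate r = 0.092/12 ≈ 0.00766667, n = 119
FV = $1,200.00 × ((1 + 0.092/12)^119 − 1) / (0.092/12)
FV = $1,200.00 × 193.236092
FV = $231,883.31

FV = PMT × ((1+r)^n - 1)/r = $231,883.31


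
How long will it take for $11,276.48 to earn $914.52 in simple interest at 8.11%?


Rearrange the simple interest formula for t:
I = P × r × t  ⇒  t = I / (P × r)
t = $914.52 / ($11,276.48 × 0.0811)
t = 1

t = I/(P×r) = 1 year


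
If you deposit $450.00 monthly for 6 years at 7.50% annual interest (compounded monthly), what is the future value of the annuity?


Future value of an ordinary annuity: FV = PMT × ((1 + r)^n − 1) / r
Monthly rate r = 0.075/12 = 0.00625, n = 72
FV = $450.00 × ((1 + 0.075/12)^72 − 1) / (0.075/12)
FV = $450.00 × 90.5787888
FV = $40,760.45

FV = PMT × ((1+r)^n - 1)/r = $40,760.45


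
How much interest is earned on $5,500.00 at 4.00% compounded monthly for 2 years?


Compound interest earned = final amount − principal.
A = P(1 + r/n)^(nt) = $5,500.00 × (1 + 0.04/12)^(12 × 2) = $5,957.29
Interest = A − P = $5,957.29 − $5,500.00 = $457.29

Interest = A - P = $457.29


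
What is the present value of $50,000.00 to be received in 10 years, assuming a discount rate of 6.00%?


Present value formula: PV = FV / (1 + r)^t
PV = $50,000.00 / (1 + 0.06)^10
PV = $50,000.00 / 1.7908477
PV = $27,919.74

PV = FV / (1 + r)^t = $27,919.74


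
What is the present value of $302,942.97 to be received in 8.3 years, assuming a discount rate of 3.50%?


Present value formula: PV = FV / (1 + r)^t
PV = $302,942.97 / (1 + 0.035)^8.3
PV = $302,942.97 / 1.33046944
PV = $227,696.30

PV = FV / (1 + r)^t = $227,696.30


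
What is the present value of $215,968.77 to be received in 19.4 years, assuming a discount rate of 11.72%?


Present value formula: PV = FV / (1 + r)^t
PV = $215,968.77 / (1 + 0.1172)^19.4
PV = $215,968.77 / 8.584994
PV = $25,156.54

PV = FV / (1 + r)^t = $25,156.54


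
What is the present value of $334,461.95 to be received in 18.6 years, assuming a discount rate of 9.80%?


Present value formula: PV = FV / (1 + r)^t
PV = $334,461.95 / (1 + 0.098)^18.6
PV = $334,461.95 / 5.691196
PV = $58,768.31

PV = FV / (1 + r)^t = $58,768.31


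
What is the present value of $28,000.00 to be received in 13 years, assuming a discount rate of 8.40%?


Present value formula: PV = FV / (1 + r)^t
PV = $28,000.00 / (1 + 0.084)^13
PV = $28,000.00 / 2.853518
PV = $9,812.45

PV = FV / (1 + r)^t = $9,812.45


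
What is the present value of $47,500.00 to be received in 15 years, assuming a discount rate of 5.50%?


Present value formula: PV = FV / (1 + r)^t
PV = $47,500.00 / (1 + 0.055)^15
PV = $47,500.00 / 2.232476
PV = $21,276.82

PV = FV / (1 + r)^t = $21,276.82


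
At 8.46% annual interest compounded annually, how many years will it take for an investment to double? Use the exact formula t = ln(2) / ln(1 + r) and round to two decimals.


Doubling condition: (1 + r)^t = 2
Take ln of both sides: t × ln(1 + r) = ln(2)
t = ln(2) / ln(1 + r)
t = 0.693147 / 0.081211
t = 8.54

t = ln(2) / ln(1 + r) = 8.54 years


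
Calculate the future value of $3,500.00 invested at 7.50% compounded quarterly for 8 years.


Compound interest formula: A = P(1 + r/n)^(nt)
A = $3,500.00 × (1 + 0.075/4)^(4 × 8)
Growth factor: (1 + 0.075/4)^32 = 1.812024
A = $3,500.00 × 1.812024
A = $6,342.08

A = P(1 + r/n)^(nt) = $6,342.08


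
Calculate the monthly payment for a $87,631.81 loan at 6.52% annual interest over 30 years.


Loan payment formula: PMT = PV × r / (1 − (1 + r)^(−n))
Monthly rate r = 0.0652/12 ≈ 0.00543333, n = 360 months
Denominator: 1 − (1 + 0.0652/12)^(−360) = 0.857826
PMT = $87,631.81 × (0.0652/12) / 0.857826
PMT = $555.05 per month

PMT = PV × r / (1-(1+r)^(-n)) = $555.05/month


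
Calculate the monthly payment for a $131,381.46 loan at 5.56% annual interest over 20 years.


Loan payment formula: PMT = PV × r / (1 − (1 + r)^(−n))
Monthly rate r = 0.0556/12 ≈ 0.00463333, n = 240 months
Denominator: 1 − (1 + 0.0556/12)^(−240) = 0.670254
PMT = $131,381.46 × (0.0556/12) / 0.670254
PMT = $908.21 per month

PMT = PV × r / (1-(1+r)^(-n)) = $908.21/month


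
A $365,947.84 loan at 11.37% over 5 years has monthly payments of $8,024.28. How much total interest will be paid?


Total paid over the life of the loan = PMT × n.
Total paid = $8,024.28 × 60 = $481,456.80
Total interest = total paid − principal = $481,456.80 − $365,947.84 = $115,508.96

Total interest = (PMT × n) - PV = $115,508.96


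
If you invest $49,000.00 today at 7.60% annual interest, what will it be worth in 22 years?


Future value formula: FV = PV × (1 + r)^t
FV = $49,000.00 × (1 + 0.076)^22
FV = $49,000.00 × 5.010372
FV = $245,508.23

FV = PV × (1 + r)^t = $245,508.23


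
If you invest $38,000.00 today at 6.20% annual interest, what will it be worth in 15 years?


Future value formula: FV = PV × (1 + r)^t
FV = $38,000.00 × (1 + 0.062)^15
FV = $38,000.00 × 2.4652885
FV = $93,680.96

FV = PV × (1 + r)^t = $93,680.96


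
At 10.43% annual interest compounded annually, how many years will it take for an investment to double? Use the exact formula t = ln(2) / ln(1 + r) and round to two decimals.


Doubling condition: (1 + r)^t = 2
Take ln of both sides: t × ln(1 + r) = ln(2)
t = ln(2) / ln(1 + r)
t = 0.693147 / 0.099212
t = 6.99

t = ln(2) / ln(1 + r) = 6.99 years


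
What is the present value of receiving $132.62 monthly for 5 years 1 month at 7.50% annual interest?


Present value of an ordinary annuity: PV = PMT × (1 − (1 + r)^(−n)) / r
Monthly rate r = 0.075/12 = 0.00625, n = 61
PV = $132.62 × (1 − (1 + 0.075/12)^(−61)) / (0.075/12)
PV = $132.62 × 50.589126
PV = $6,709.13

PV = PMT × (1-(1+r)^(-n))/r = $6,709.13


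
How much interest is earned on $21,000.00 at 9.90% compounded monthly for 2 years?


Compound interest earned = final amount − principal.
A = P(1 + r/n)^(nt) = $21,000.00 × (1 + 0.099/12)^(12 × 2) = $25,577.43
Interest = A − P = $25,577.43 − $21,000.00 = $4,577.43

Interest = A - P = $4,577.43


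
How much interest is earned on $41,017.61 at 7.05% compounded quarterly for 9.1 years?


Compound interest earned = final amount − principal.
A = P(1 + r/n)^(nt) = $41,017.61 × (1 + 0.0705/4)^(4 × 9.1) = $77,475.63
Interest = A − P = $77,475.63 − $41,017.61 = $36,458.02

Interest = A - P = $36,458.02


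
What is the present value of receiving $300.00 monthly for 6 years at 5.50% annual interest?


Present value of an ordinary annuity: PV = PMT × (1 − (1 + r)^(−n)) / r
Monthly rate r = 0.055/12 ≈ 0.00458333, n = 72
PV = $300.00 × (1 − (1 + 0.055/12)^(−72)) / (0.055/12)
PV = $300.00 × 61.207425
PV = $18,362.23

PV = PMT × (1-(1+r)^(-n))/r = $18,362.23


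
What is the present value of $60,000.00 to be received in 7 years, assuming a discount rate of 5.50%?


Present value formula: PV = FV / (1 + r)^t
PV = $60,000.00 / (1 + 0.055)^7
PV = $60,000.00 / 1.454679
PV = $41,246.21

PV = FV / (1 + r)^t = $41,246.21


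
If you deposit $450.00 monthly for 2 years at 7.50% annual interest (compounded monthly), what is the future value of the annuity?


Future value of an ordinary annuity: FV = PMT × ((1 + r)^n − 1) / r
Monthly rate r = 0.075/12 = 0.00625, n = 24
FV = $450.00 × ((1 + 0.075/12)^24 − 1) / (0.075/12)
FV = $450.00 × 25.806723
FV = $11,613.03

FV = PMT × ((1+r)^n - 1)/r = $11,613.03


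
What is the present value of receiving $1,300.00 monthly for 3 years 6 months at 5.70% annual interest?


Present value of an ordinary annuity: PV = PMT × (1 − (1 + r)^(−n)) / r
Monthly rate r = 0.057/12 = 0.00475, n = 42
PV = $1,300.00 × (1 − (1 + 0.057/12)^(−42)) / (0.057/12)
PV = $1,300.00 × 37.994272
PV = $49,392.55

PV = PMT × (1-(1+r)^(-n))/r = $49,392.55


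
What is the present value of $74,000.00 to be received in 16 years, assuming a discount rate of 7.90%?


Present value formula: PV = FV / (1 + r)^t
PV = $74,000.00 / (1 + 0.079)^16
PV = $74,000.00 / 3.3755389
PV = $21,922.43

PV = FV / (1 + r)^t = $21,922.43


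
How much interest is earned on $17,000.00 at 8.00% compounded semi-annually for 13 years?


Compound interest earned = final amount − principal.
A = P(1 + r/n)^(nt) = $17,000.00 × (1 + 0.08/2)^(2 × 13) = $47,131.99
Interest = A − P = $47,131.99 − $17,000.00 = $30,131.99

Interest = A - P = $30,131.99


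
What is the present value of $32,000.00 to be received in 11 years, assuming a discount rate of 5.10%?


Present value formula: PV = FV / (1 + r)^t
PV = $32,000.00 / (1 + 0.051)^11
PV = $32,000.00 / 1.7283428
PV = $18,514.85

PV = FV / (1 + r)^t = $18,514.85


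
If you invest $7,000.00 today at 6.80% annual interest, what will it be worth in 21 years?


Future value formula: FV = PV × (1 + r)^t
FV = $7,000.00 × (1 + 0.068)^21
FV = $7,000.00 × 3.9810378
FV = $27,867.26

FV = PV × (1 + r)^t = $27,867.26


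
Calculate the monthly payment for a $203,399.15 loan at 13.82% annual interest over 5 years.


Loan payment formula: PMT = PV × r / (1 − (1 + r)^(−n))
Monthly rate r = 0.1382/12 ≈ 0.01151667, n = 60 months
Denominator: 1 − (1 + 0.1382/12)^(−60) = 0.496943
PMT = $203,399.15 × (0.1382/12) / 0.496943
PMT = $4,713.78 per month

PMT = PV × r / (1-(1+r)^(-n)) = $4,713.78/month


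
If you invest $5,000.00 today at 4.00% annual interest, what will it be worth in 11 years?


Future value formula: FV = PV × (1 + r)^t
FV = $5,000.00 × (1 + 0.04)^11
FV = $5,000.00 × 1.539454
FV = $7,697.27

FV = PV × (1 + r)^t = $7,697.27


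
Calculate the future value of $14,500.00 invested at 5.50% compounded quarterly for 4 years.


Compound interest formula: A = P(1 + r/n)^(nt)
A = $14,500.00 × (1 + 0.055/4)^(4 × 4)
Growth factor: (1 + 0.055/4)^16 = 1.2442105
A = $14,500.00 × 1.2442105
A = $18,041.05

A = P(1 + r/n)^(nt) = $18,041.05


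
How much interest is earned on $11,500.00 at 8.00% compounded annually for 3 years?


Compound interest earned = final amount − principal.
A = P(1 + r/n)^(nt) = $11,500.00 × (1 + 0.08/1)^(1 × 3) = $14,486.69
Interest = A − P = $14,486.69 − $11,500.00 = $2,986.69

Interest = A - P = $2,986.69


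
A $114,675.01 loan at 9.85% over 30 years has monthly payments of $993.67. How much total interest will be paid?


Total paid over the life of the loan = PMT × n.
Total paid = $993.67 × 360 = $357,721.20
Total interest = total paid − principal = $357,721.20 − $114,675.01 = $243,046.19

Total interest = (PMT × n) - PV = $243,046.19


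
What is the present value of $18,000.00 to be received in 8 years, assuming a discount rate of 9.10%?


Present value formula: PV = FV / (1 + r)^t
PV = $18,000.00 / (1 + 0.091)^8
PV = $18,000.00 / 2.007234
PV = $8,967.56

PV = FV / (1 + r)^t = $8,967.56


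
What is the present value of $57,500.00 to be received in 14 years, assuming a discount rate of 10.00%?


Present value formula: PV = FV / (1 + r)^t
PV = $57,500.00 / (1 + 0.1)^14
PV = $57,500.00 / 3.797498
PV = $15,141.55

PV = FV / (1 + r)^t = $15,141.55


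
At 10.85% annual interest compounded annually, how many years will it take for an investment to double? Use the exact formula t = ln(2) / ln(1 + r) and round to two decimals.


Doubling condition: (1 + r)^t = 2
Take ln of both sides: t × ln(1 + r) = ln(2)
t = ln(2) / ln(1 + r)
t = 0.693147 / 0.103008
t = 6.73

t = ln(2) / ln(1 + r) = 6.73 years


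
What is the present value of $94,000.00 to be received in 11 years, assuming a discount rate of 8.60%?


Present value formula: PV = FV / (1 + r)^t
PV = $94,000.00 / (1 + 0.086)^11
PV = $94,000.00 / 2.478153
PV = $37,931.48

PV = FV / (1 + r)^t = $37,931.48


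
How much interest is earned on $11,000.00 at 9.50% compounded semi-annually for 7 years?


Compound interest earned = final amount − principal.
A = P(1 + r/n)^(nt) = $11,000.00 × (1 + 0.095/2)^(2 × 7) = $21,064.40
Interest = A − P = $21,064.40 − $11,000.00 = $10,064.40

Interest = A - P = $10,064.40


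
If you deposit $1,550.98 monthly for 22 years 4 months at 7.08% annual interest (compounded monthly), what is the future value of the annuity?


Future value of an ordinary annuity: FV = PMT × ((1 + r)^n − 1) / r
Monthly rate r = 0.0708/12 = 0.0059, n = 268
FV = $1,550.98 × ((1 + 0.0708/12)^268 − 1) / (0.0708/12)
FV = $1,550.98 × 650.551373
FV = $1,008,992.17

FV = PMT × ((1+r)^n - 1)/r = $1,008,992.17


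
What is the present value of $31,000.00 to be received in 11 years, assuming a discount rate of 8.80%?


Present value formula: PV = FV / (1 + r)^t
PV = $31,000.00 / (1 + 0.088)^11
PV = $31,000.00 / 2.528820
PV = $12,258.68

PV = FV / (1 + r)^t = $12,258.68


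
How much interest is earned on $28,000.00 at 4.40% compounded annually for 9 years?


Compound interest earned = final amount − principal.
A = P(1 + r/n)^(nt) = $28,000.00 × (1 + 0.044/1)^(1 × 9) = $41,253.66
Interest = A − P = $41,253.66 − $28,000.00 = $13,253.66

Interest = A - P = $13,253.66


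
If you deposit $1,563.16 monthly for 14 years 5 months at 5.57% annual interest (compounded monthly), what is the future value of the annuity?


Future value of an ordinary annuity: FV = PMT × ((1 + r)^n − 1) / r
Monthly rate r = 0.0557/12 ≈ 0.00464167, n = 173
FV = $1,563.16 × ((1 + 0.0557/12)^173 − 1) / (0.0557/12)
FV = $1,563.16 × 264.582277
FV = $413,584.43

FV = PMT × ((1+r)^n - 1)/r = $413,584.43


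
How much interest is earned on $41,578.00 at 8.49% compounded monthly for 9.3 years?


Compound interest earned = final amount − principal.
A = P(1 + r/n)^(nt) = $41,578.00 × (1 + 0.0849/12)^(12 × 9.3) = $91,319.21
Interest = A − P = $91,319.21 − $41,578.00 = $49,741.21

Interest = A - P = $49,741.21


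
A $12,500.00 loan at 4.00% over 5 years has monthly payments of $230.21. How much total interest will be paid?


Total paid over the life of the loan = PMT × n.
Total paid = $230.21 × 60 = $13,812.60
Total interest = total paid − principal = $13,812.60 − $12,500.00 = $1,312.60

Total interest = (PMT × n) - PV = $1,312.60


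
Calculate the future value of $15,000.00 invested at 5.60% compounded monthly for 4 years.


Compound interest formula: A = P(1 + r/n)^(nt)
A = $15,000.00 × (1 + 0.056/12)^(12 × 4)
Growth factor: (1 + 0.056/12)^48 = 1.2504193
A = $15,000.00 × 1.2504193
A = $18,756.29

A = P(1 + r/n)^(nt) = $18,756.29


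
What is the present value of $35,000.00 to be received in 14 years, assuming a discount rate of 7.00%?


Present value formula: PV = FV / (1 + r)^t
PV = $35,000.00 / (1 + 0.07)^14
PV = $35,000.00 / 2.578534
PV = $13,573.60

PV = FV / (1 + r)^t = $13,573.60


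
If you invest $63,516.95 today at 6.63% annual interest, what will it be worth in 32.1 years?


Future value formula: FV = PV × (1 + r)^t
FV = $63,516.95 × (1 + 0.0663)^32.1
FV = $63,516.95 × 7.85107336
FV = $498,676.23

FV = PV × (1 + r)^t = $498,676.23


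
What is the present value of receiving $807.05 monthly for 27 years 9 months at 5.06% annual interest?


Present value of an ordinary annuity: PV = PMT × (1 − (1 + r)^(−n)) / r
Monthly rate r = 0.0506/12 ≈ 0.00421667, n = 333
PV = $807.05 × (1 − (1 + 0.0506/12)^(−333)) / (0.0506/12)
PV = $807.05 × 178.742669
PV = $144,254.27

PV = PMT × (1-(1+r)^(-n))/r = $144,254.27


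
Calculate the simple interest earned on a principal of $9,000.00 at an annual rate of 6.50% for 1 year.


Simple interest formula: I = P × r × t
I = $9,000.00 × 0.065 × 1
I = $585.00

I = P × r × t = $585.00


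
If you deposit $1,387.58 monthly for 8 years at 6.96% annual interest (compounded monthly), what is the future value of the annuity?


Future value of an ordinary annuity: FV = PMT × ((1 + r)^n − 1) / r
Monthly rate r = 0.0696/12 = 0.0058, n = 96
FV = $1,387.58 × ((1 + 0.0696/12)^96 − 1) / (0.0696/12)
FV = $1,387.58 × 127.978378
FV = $177,580.24

FV = PMT × ((1+r)^n - 1)/r = $177,580.24


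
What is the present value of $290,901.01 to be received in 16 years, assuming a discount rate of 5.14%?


Present value formula: PV = FV / (1 + r)^t
PV = $290,901.01 / (1 + 0.0514)^16
PV = $290,901.01 / 2.2299112
PV = $130,454.08

PV = FV / (1 + r)^t = $130,454.08


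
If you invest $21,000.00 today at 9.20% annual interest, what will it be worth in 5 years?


Future value formula: FV = PV × (1 + r)^t
FV = $21,000.00 × (1 + 0.092)^5
FV = $21,000.00 × 1.552792
FV = $32,608.63

FV = PV × (1 + r)^t = $32,608.63


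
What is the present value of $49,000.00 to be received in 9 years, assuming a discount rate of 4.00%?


Present value formula: PV = FV / (1 + r)^t
PV = $49,000.00 / (1 + 0.04)^9
PV = $49,000.00 / 1.423312
PV = $34,426.75

PV = FV / (1 + r)^t = $34,426.75


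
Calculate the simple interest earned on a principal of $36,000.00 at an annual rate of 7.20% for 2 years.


Simple interest formula: I = P × r × t
I = $36,000.00 × 0.072 × 2
I = $5,184.00

I = P × r × t = $5,184.00


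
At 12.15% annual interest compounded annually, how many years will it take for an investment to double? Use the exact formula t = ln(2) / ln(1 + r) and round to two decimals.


Doubling condition: (1 + r)^t = 2
Take ln of both sides: t × ln(1 + r) = ln(2)
t = ln(2) / ln(1 + r)
t = 0.693147 / 0.114667
t = 6.04

t = ln(2) / ln(1 + r) = 6.04 years


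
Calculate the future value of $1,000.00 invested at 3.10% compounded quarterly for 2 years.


Compound interest formula: A = P(1 + r/n)^(nt)
A = $1,000.00 × (1 + 0.031/4)^(4 × 2)
Growth factor: (1 + 0.031/4)^8 = 1.063708
A = $1,000.00 × 1.063708
A = $1,063.71

A = P(1 + r/n)^(nt) = $1,063.71


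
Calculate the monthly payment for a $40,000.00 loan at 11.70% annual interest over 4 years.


Loan payment formula: PMT = PV × r / (1 − (1 + r)^(−n))
Monthly rate r = 0.117/12 = 0.00975, n = 48 months
Denominator: 1 − (1 + 0.117/12)^(−48) = 0.372325
PMT = $40,000.00 × (0.117/12) / 0.372325
PMT = $1,047.47 per month

PMT = PV × r / (1-(1+r)^(-n)) = $1,047.47/month


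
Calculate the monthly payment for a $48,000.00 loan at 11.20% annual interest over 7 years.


Loan payment formula: PMT = PV × r / (1 − (1 + r)^(−n))
Monthly rate r = 0.112/12 ≈ 0.00933333, n = 84 months
Denominator: 1 − (1 + 0.112/12)^(−84) = 0.541761
PMT = $48,000.00 × (0.112/12) / 0.541761
PMT = $826.93 per month

PMT = PV × r / (1-(1+r)^(-n)) = $826.93/month


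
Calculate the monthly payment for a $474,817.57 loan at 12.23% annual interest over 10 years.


Loan payment formula: PMT = PV × r / (1 − (1 + r)^(−n))
Monthly rate r = 0.1223/12 ≈ 0.01019167, n = 120 months
Denominator: 1 − (1 + 0.1223/12)^(−120) = 0.7038265
PMT = $474,817.57 × (0.1223/12) / 0.7038265
PMT = $6,875.53 per month

PMT = PV × r / (1-(1+r)^(-n)) = $6,875.53/month


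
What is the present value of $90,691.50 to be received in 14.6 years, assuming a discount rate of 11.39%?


Present value formula: PV = FV / (1 + r)^t
PV = $90,691.50 / (1 + 0.1139)^14.6
PV = $90,691.50 / 4.830083
PV = $18,776.39

PV = FV / (1 + r)^t = $18,776.39


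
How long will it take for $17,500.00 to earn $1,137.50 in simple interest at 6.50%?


Rearrange the simple interest formula for t:
I = P × r × t  ⇒  t = I / (P × r)
t = $1,137.50 / ($17,500.00 × 0.065)
t = 1

t = I/(P×r) = 1 year


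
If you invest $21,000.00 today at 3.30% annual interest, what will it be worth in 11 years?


Future value formula: FV = PV × (1 + r)^t
FV = $21,000.00 × (1 + 0.033)^11
FV = $21,000.00 × 1.4292347
FV = $30,013.93

FV = PV × (1 + r)^t = $30,013.93


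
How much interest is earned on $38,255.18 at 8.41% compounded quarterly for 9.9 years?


Compound interest earned = final amount − principal.
A = P(1 + r/n)^(nt) = $38,255.18 × (1 + 0.0841/4)^(4 × 9.9) = $87,202.86
Interest = A − P = $87,202.86 − $38,255.18 = $48,947.68

Interest = A - P = $48,947.68


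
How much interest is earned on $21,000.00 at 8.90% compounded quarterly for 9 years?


Compound interest earned = final amount − principal.
A = P(1 + r/n)^(nt) = $21,000.00 × (1 + 0.089/4)^(4 × 9) = $46,374.11
Interest = A − P = $46,374.11 − $21,000.00 = $25,374.11

Interest = A - P = $25,374.11


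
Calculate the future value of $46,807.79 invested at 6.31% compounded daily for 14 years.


Compound interest formula: A = P(1 + r/n)^(nt)
A = $46,807.79 × (1 + 0.0631/365)^(365 × 14)
Growth factor: (1 + 0.0631/365)^5110 = 2.418926
A = $46,807.79 × 2.418926
A = $113,224.58

A = P(1 + r/n)^(nt) = $113,224.58


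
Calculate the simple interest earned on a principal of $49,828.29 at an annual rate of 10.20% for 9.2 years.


Simple interest formula: I = P × r × t
I = $49,828.29 × 0.102 × 9.2
I = $46,758.87

I = P × r × t = $46,758.87


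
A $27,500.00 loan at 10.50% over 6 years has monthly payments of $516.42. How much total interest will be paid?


Total paid over the life of the loan = PMT × n.
Total paid = $516.42 × 72 = $37,182.24
Total interest = total paid − principal = $37,182.24 − $27,500.00 = $9,682.24

Total interest = (PMT × n) - PV = $9,682.24


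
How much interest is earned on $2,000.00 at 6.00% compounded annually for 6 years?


Compound interest earned = final amount − principal.
A = P(1 + r/n)^(nt) = $2,000.00 × (1 + 0.06/1)^(1 × 6) = $2,837.04
Interest = A − P = $2,837.04 − $2,000.00 = $837.04

Interest = A - P = $837.04


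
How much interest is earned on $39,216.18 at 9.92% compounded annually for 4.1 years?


Compound interest earned = final amount − principal.
A = P(1 + r/n)^(nt) = $39,216.18 × (1 + 0.0992/1)^(1 × 4.1) = $57,793.61
Interest = A − P = $57,793.61 − $39,216.18 = $18,577.43

Interest = A - P = $18,577.43


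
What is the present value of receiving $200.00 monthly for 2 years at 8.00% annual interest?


Present value of an ordinary annuity: PV = PMT × (1 − (1 + r)^(−n)) / r
Monthly rate r = 0.08/12 ≈ 0.00666667, n = 24
PV = $200.00 × (1 − (1 + 0.08/12)^(−24)) / (0.08/12)
PV = $200.00 × 22.110544
PV = $4,422.11

PV = PMT × (1-(1+r)^(-n))/r = $4,422.11


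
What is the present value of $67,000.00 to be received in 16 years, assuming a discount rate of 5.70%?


Present value formula: PV = FV / (1 + r)^t
PV = $67,000.00 / (1 + 0.057)^16
PV = $67,000.00 / 2.427727
PV = $27,597.83

PV = FV / (1 + r)^t = $27,597.83


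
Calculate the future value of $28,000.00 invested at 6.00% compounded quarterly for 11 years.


Compound interest formula: A = P(1 + r/n)^(nt)
A = $28,000.00 × (1 + 0.06/4)^(4 × 11)
Growth factor: (1 + 0.06/4)^44 = 1.925333
A = $28,000.00 × 1.925333
A = $53,909.32

A = P(1 + r/n)^(nt) = $53,909.32


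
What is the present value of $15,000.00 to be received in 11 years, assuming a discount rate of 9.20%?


Present value formula: PV = FV / (1 + r)^t
PV = $15,000.00 / (1 + 0.092)^11
PV = $15,000.00 / 2.632989
PV = $5,696.95

PV = FV / (1 + r)^t = $5,696.95


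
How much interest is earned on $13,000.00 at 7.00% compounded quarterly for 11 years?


Compound interest earned = final amount − principal.
A = P(1 + r/n)^(nt) = $13,000.00 × (1 + 0.07/4)^(4 × 11) = $27,890.59
Interest = A − P = $27,890.59 − $13,000.00 = $14,890.59

Interest = A - P = $14,890.59


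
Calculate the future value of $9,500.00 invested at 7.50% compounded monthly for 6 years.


Compound interest formula: A = P(1 + r/n)^(nt)
A = $9,500.00 × (1 + 0.075/12)^(12 × 6)
Growth factor: (1 + 0.075/12)^72 = 1.5661174
A = $9,500.00 × 1.5661174
A = $14,878.12

A = P(1 + r/n)^(nt) = $14,878.12


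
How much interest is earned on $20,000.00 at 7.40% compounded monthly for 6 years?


Compound interest earned = final amount − principal.
A = P(1 + r/n)^(nt) = $20,000.00 × (1 + 0.074/12)^(12 × 6) = $31,136.13
Interest = A − P = $31,136.13 − $20,000.00 = $11,136.13

Interest = A - P = $11,136.13


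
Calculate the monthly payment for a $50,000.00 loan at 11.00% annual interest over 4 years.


Loan payment formula: PMT = PV × r / (1 − (1 + r)^(−n))
Monthly rate r = 0.11/12 ≈ 0.00916667, n = 48 months
Denominator: 1 − (1 + 0.11/12)^(−48) = 0.354671
PMT = $50,000.00 × (0.11/12) / 0.354671
PMT = $1,292.28 per month

PMT = PV × r / (1-(1+r)^(-n)) = $1,292.28/month


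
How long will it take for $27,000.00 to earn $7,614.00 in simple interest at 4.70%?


Rearrange the simple interest formula for t:
I = P × r × t  ⇒  t = I / (P × r)
t = $7,614.00 / ($27,000.00 × 0.047)
t = 6

t = I/(P×r) = 6 years


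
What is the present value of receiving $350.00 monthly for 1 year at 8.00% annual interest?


Present value of an ordinary annuity: PV = PMT × (1 − (1 + r)^(−n)) / r
Monthly rate r = 0.08/12 ≈ 0.00666667, n = 12
PV = $350.00 × (1 − (1 + 0.08/12)^(−12)) / (0.08/12)
PV = $350.00 × 11.495782
PV = $4,023.52

PV = PMT × (1-(1+r)^(-n))/r = $4,023.52


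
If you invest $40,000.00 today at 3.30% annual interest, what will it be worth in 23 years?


Future value formula: FV = PV × (1 + r)^t
FV = $40,000.00 × (1 + 0.033)^23
FV = $40,000.00 × 2.1101212
FV = $84,404.85

FV = PV × (1 + r)^t = $84,404.85


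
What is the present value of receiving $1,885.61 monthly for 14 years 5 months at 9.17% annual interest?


Present value of an ordinary annuity: PV = PMT × (1 − (1 + r)^(−n)) / r
Monthly rate r = 0.0917/12 ≈ 0.00764167, n = 173
PV = $1,885.61 × (1 − (1 + 0.0917/12)^(−173)) / (0.0917/12)
PV = $1,885.61 × 95.798142
PV = $180,637.93

PV = PMT × (1-(1+r)^(-n))/r = $180,637.93


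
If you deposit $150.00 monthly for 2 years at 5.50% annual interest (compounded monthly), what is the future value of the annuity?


Future value of an ordinary annuity: FV = PMT × ((1 + r)^n − 1) / r
Monthly rate r = 0.055/12 ≈ 0.00458333, n = 24
FV = $150.00 × ((1 + 0.055/12)^24 − 1) / (0.055/12)
FV = $150.00 × 25.308560
FV = $3,796.28

FV = PMT × ((1+r)^n - 1)/r = $3,796.28


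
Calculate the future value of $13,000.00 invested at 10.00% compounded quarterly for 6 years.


Compound interest formula: A = P(1 + r/n)^(nt)
A = $13,000.00 × (1 + 0.1/4)^(4 × 6)
Growth factor: (1 + 0.1/4)^24 = 1.808726
A = $13,000.00 × 1.808726
A = $23,513.44

A = P(1 + r/n)^(nt) = $23,513.44


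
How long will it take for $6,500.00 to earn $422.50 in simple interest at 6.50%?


Rearrange the simple interest formula for t:
I = P × r × t  ⇒  t = I / (P × r)
t = $422.50 / ($6,500.00 × 0.065)
t = 1

t = I/(P×r) = 1 year


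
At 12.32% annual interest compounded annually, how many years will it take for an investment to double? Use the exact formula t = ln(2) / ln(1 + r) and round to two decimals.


Doubling condition: (1 + r)^t = 2
Take ln of both sides: t × ln(1 + r) = ln(2)
t = ln(2) / ln(1 + r)
t = 0.693147 / 0.116182
t = 5.97

t = ln(2) / ln(1 + r) = 5.97 years


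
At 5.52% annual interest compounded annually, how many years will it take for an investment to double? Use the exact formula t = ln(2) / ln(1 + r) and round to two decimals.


Doubling condition: (1 + r)^t = 2
Take ln of both sides: t × ln(1 + r) = ln(2)
t = ln(2) / ln(1 + r)
t = 0.693147 / 0.053730
t = 12.90

t = ln(2) / ln(1 + r) = 12.90 years


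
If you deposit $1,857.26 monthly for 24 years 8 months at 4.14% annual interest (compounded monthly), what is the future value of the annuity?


Future value of an ordinary annuity: FV = PMT × ((1 + r)^n − 1) / r
Monthly rate r = 0.0414/12 = 0.00345, n = 296
FV = $1,857.26 × ((1 + 0.0414/12)^296 − 1) / (0.0414/12)
FV = $1,857.26 × 513.521466
FV = $953,742.88

FV = PMT × ((1+r)^n - 1)/r = $953,742.88


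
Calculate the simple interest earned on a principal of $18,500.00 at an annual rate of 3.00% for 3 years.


Simple interest formula: I = P × r × t
I = $18,500.00 × 0.03 × 3
I = $1,665.00

I = P × r × t = $1,665.00


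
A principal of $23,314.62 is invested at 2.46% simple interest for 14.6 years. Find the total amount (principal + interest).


Total amount formula: A = P(1 + rt) = P + P·r·t
Interest: I = P × r × t = $23,314.62 × 0.0246 × 14.6 = $8,373.68
A = P + I = $23,314.62 + $8,373.68 = $31,688.30

A = P + I = P(1 + rt) = $31,688.30


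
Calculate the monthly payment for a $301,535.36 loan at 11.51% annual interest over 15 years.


Loan payment formula: PMT = PV × r / (1 − (1 + r)^(−n))
Monthly rate r = 0.1151/12 ≈ 0.00959167, n = 180 months
Denominator: 1 − (1 + 0.1151/12)^(−180) = 0.820624
PMT = $301,535.36 × (0.1151/12) / 0.820624
PMT = $3,524.42 per month

PMT = PV × r / (1-(1+r)^(-n)) = $3,524.42/month


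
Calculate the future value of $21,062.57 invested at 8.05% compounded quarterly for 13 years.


Compound interest formula: A = P(1 + r/n)^(nt)
A = $21,062.57 × (1 + 0.0805/4)^(4 × 13)
Growth factor: (1 + 0.0805/4)^52 = 2.818229
A = $21,062.57 × 2.818229
A = $59,359.15

A = P(1 + r/n)^(nt) = $59,359.15


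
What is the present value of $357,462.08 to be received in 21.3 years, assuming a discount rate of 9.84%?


Present value formula: PV = FV / (1 + r)^t
PV = $357,462.08 / (1 + 0.0984)^21.3
PV = $357,462.08 / 7.382427
PV = $48,420.67

PV = FV / (1 + r)^t = $48,420.67


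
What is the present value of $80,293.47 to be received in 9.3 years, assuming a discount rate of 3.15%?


Present value formula: PV = FV / (1 + r)^t
PV = $80,293.47 / (1 + 0.0315)^9.3
PV = $80,293.47 / 1.3343319
PV = $60,175.04

PV = FV / (1 + r)^t = $60,175.04


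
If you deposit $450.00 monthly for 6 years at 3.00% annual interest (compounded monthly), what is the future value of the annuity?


Future value of an ordinary annuity: FV = PMT × ((1 + r)^n − 1) / r
Monthly rate r = 0.03/12 = 0.0025, n = 72
FV = $450.00 × ((1 + 0.03/12)^72 − 1) / (0.03/12)
FV = $450.00 × 78.779387
FV = $35,450.72

FV = PMT × ((1+r)^n - 1)/r = $35,450.72


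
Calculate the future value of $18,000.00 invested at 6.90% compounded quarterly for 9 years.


Compound interest formula: A = P(1 + r/n)^(nt)
A = $18,000.00 × (1 + 0.069/4)^(4 × 9)
Growth factor: (1 + 0.069/4)^36 = 1.8509605
A = $18,000.00 × 1.8509605
A = $33,317.29

A = P(1 + r/n)^(nt) = $33,317.29


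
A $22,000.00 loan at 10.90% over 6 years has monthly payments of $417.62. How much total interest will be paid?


Total paid over the life of the loan = PMT × n.
Total paid = $417.62 × 72 = $30,068.64
Total interest = total paid − principal = $30,068.64 − $22,000.00 = $8,068.64

Total interest = (PMT × n) - PV = $8,068.64


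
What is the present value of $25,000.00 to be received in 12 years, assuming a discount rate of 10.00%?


Present value formula: PV = FV / (1 + r)^t
PV = $25,000.00 / (1 + 0.1)^12
PV = $25,000.00 / 3.138428
PV = $7,965.77

PV = FV / (1 + r)^t = $7,965.77


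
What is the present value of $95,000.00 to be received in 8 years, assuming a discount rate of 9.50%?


Present value formula: PV = FV / (1 + r)^t
PV = $95,000.00 / (1 + 0.095)^8
PV = $95,000.00 / 2.066869
PV = $45,963.24

PV = FV / (1 + r)^t = $45,963.24


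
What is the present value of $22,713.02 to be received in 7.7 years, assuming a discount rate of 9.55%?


Present value formula: PV = FV / (1 + r)^t
PV = $22,713.02 / (1 + 0.0955)^7.7
PV = $22,713.02 / 2.018438
PV = $11,252.77

PV = FV / (1 + r)^t = $11,252.77


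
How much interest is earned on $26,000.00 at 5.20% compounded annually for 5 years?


Compound interest earned = final amount − principal.
A = P(1 + r/n)^(nt) = $26,000.00 × (1 + 0.052/1)^(1 × 5) = $33,500.56
Interest = A − P = $33,500.56 − $26,000.00 = $7,500.56

Interest = A - P = $7,500.56


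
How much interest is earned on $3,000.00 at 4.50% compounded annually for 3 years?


Compound interest earned = final amount − principal.
A = P(1 + r/n)^(nt) = $3,000.00 × (1 + 0.045/1)^(1 × 3) = $3,423.50
Interest = A − P = $3,423.50 − $3,000.00 = $423.50

Interest = A - P = $423.50


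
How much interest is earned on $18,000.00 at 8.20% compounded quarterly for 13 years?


Compound interest earned = final amount − principal.
A = P(1 + r/n)^(nt) = $18,000.00 × (1 + 0.082/4)^(4 × 13) = $51,706.96
Interest = A − P = $51,706.96 − $18,000.00 = $33,706.96

Interest = A - P = $33,706.96


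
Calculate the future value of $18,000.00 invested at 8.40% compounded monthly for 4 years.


Compound interest formula: A = P(1 + r/n)^(nt)
A = $18,000.00 × (1 + 0.084/12)^(12 × 4)
Growth factor: (1 + 0.084/12)^48 = 1.397702
A = $18,000.00 × 1.397702
A = $25,158.64

A = P(1 + r/n)^(nt) = $25,158.64


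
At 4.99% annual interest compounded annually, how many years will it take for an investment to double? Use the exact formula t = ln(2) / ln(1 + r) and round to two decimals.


Doubling condition: (1 + r)^t = 2
Take ln of both sides: t × ln(1 + r) = ln(2)
t = ln(2) / ln(1 + r)
t = 0.693147 / 0.048695
t = 14.23

t = ln(2) / ln(1 + r) = 14.23 years


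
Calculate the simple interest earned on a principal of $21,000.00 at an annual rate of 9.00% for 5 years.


Simple interest formula: I = P × r × t
I = $21,000.00 × 0.09 × 5
I = $9,450.00

I = P × r × t = $9,450.00


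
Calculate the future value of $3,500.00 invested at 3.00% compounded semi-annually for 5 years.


Compound interest formula: A = P(1 + r/n)^(nt)
A = $3,500.00 × (1 + 0.03/2)^(2 × 5)
Growth factor: (1 + 0.03/2)^10 = 1.160541
A = $3,500.00 × 1.160541
A = $4,061.89

A = P(1 + r/n)^(nt) = $4,061.89


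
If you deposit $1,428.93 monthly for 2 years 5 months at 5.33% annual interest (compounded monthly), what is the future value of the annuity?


Future value of an ordinary annuity: FV = PMT × ((1 + r)^n − 1) / r
Monthly rate r = 0.0533/12 ≈ 0.00444167, n = 29
FV = $1,428.93 × ((1 + 0.0533/12)^29 − 1) / (0.0533/12)
FV = $1,428.93 × 30.877533
FV = $44,121.83

FV = PMT × ((1+r)^n - 1)/r = $44,121.83


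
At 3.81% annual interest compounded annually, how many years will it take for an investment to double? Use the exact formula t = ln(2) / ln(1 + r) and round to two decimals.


Doubling condition: (1 + r)^t = 2
Take ln of both sides: t × ln(1 + r) = ln(2)
t = ln(2) / ln(1 + r)
t = 0.693147 / 0.037392
t = 18.54

t = ln(2) / ln(1 + r) = 18.54 years


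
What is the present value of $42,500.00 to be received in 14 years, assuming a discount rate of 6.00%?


Present value formula: PV = FV / (1 + r)^t
PV = $42,500.00 / (1 + 0.06)^14
PV = $42,500.00 / 2.260904
PV = $18,797.79

PV = FV / (1 + r)^t = $18,797.79


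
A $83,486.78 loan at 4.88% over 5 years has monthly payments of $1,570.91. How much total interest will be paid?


Total paid over the life of the loan = PMT × n.
Total paid = $1,570.91 × 60 = $94,254.60
Total interest = total paid − principal = $94,254.60 − $83,486.78 = $10,767.82

Total interest = (PMT × n) - PV = $10,767.82


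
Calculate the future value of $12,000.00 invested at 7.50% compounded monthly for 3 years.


Compound interest formula: A = P(1 + r/n)^(nt)
A = $12,000.00 × (1 + 0.075/12)^(12 × 3)
Growth factor: (1 + 0.075/12)^36 = 1.251446
A = $12,000.00 × 1.251446
A = $15,017.35

A = P(1 + r/n)^(nt) = $15,017.35


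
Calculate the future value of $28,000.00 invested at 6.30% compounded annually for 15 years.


Compound interest formula: A = P(1 + r/n)^(nt)
A = $28,000.00 × (1 + 0.063/1)^(1 × 15)
Growth factor: (1 + 0.063/1)^15 = 2.5003394
A = $28,000.00 × 2.5003394
A = $70,009.50

A = P(1 + r/n)^(nt) = $70,009.50


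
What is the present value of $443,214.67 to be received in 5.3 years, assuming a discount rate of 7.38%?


Present value formula: PV = FV / (1 + r)^t
PV = $443,214.67 / (1 + 0.0738)^5.3
PV = $443,214.67 / 1.4584583
PV = $303,892.59

PV = FV / (1 + r)^t = $303,892.59


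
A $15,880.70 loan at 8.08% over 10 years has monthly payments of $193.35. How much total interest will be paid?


Total paid over the life of the loan = PMT × n.
Total paid = $193.35 × 120 = $23,202.00
Total interest = total paid − principal = $23,202.00 − $15,880.70 = $7,321.30

Total interest = (PMT × n) - PV = $7,321.30


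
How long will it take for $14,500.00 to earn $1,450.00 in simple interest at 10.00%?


Rearrange the simple interest formula for t:
I = P × r × t  ⇒  t = I / (P × r)
t = $1,450.00 / ($14,500.00 × 0.1)
t = 1

t = I/(P×r) = 1 year


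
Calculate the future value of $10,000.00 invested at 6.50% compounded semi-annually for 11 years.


Compound interest formula: A = P(1 + r/n)^(nt)
A = $10,000.00 × (1 + 0.065/2)^(2 × 11)
Growth factor: (1 + 0.065/2)^22 = 2.021070
A = $10,000.00 × 2.021070
A = $20,210.70

A = P(1 + r/n)^(nt) = $20,210.70


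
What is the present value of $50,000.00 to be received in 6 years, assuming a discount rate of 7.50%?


Present value formula: PV = FV / (1 + r)^t
PV = $50,000.00 / (1 + 0.075)^6
PV = $50,000.00 / 1.5433015
PV = $32,398.08

PV = FV / (1 + r)^t = $32,398.08


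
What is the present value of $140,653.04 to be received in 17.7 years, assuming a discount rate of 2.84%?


Present value formula: PV = FV / (1 + r)^t
PV = $140,653.04 / (1 + 0.0284)^17.7
PV = $140,653.04 / 1.6416048
PV = $85,680.21

PV = FV / (1 + r)^t = $85,680.21


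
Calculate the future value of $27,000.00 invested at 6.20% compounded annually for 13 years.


Compound interest formula: A = P(1 + r/n)^(nt)
A = $27,000.00 × (1 + 0.062/1)^(1 × 13)
Growth factor: (1 + 0.062/1)^13 = 2.185842
A = $27,000.00 × 2.185842
A = $59,017.73

A = P(1 + r/n)^(nt) = $59,017.73


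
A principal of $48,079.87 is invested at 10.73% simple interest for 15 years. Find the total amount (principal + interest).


Total amount formula: A = P(1 + rt) = P + P·r·t
Interest: I = P × r × t = $48,079.87 × 0.1073 × 15 = $77,384.55
A = P + I = $48,079.87 + $77,384.55 = $125,464.42

A = P + I = P(1 + rt) = $125,464.42


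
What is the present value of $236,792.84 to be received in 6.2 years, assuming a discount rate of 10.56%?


Present value formula: PV = FV / (1 + r)^t
PV = $236,792.84 / (1 + 0.1056)^6.2
PV = $236,792.84 / 1.8634073
PV = $127,075.19

PV = FV / (1 + r)^t = $127,075.19


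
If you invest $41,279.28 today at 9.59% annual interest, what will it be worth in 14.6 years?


Future value formula: FV = PV × (1 + r)^t
FV = $41,279.28 × (1 + 0.0959)^14.6
FV = $41,279.28 × 3.807637
FV = $157,176.51

FV = PV × (1 + r)^t = $157,176.51


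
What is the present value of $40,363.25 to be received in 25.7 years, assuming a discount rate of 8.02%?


Present value formula: PV = FV / (1 + r)^t
PV = $40,363.25 / (1 + 0.0802)^25.7
PV = $40,363.25 / 7.262017
PV = $5,558.13

PV = FV / (1 + r)^t = $5,558.13


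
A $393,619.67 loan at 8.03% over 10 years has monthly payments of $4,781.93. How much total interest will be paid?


Total paid over the life of the loan = PMT × n.
Total paid = $4,781.93 × 120 = $573,831.60
Total interest = total paid − principal = $573,831.60 − $393,619.67 = $180,211.93

Total interest = (PMT × n) - PV = $180,211.93
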